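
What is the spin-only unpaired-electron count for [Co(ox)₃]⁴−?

Ligand charges: each oxalate is −2. With an overall charge of −4 the cobalt centre must be in the +2 oxidation state.
Group 9 minus oxidation state 2 gives a d⁷ configuration.
Counting donor atoms: 3×oxalate (bidentate) → 6 donors. Coordination number = 6.
The spin state decides the count: Oxalate is a weak-field ligand for a first-row metal, so the complex is high-spin.
An octahedral high-spin d⁷ ion is t₂g⁵e_g², giving 3 unpaired electrons.

3 unpaired electrons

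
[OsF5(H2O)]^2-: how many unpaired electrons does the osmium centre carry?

Each fluoride is −1; water is neutral; balancing the −2 overall charge requires Os(III).
Osmium is a group-8 element; Os(III) is therefore d⁵.
The spin state decides the count: a 5d ion has a large Δₒ and is invariably low-spin.
An octahedral low-spin d⁵ ion is t₂g⁵e_g⁰, giving 1 unpaired electron.

1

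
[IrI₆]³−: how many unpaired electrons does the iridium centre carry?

0 unpaired electrons

Each iodide is −1; balancing the −3 overall charge requires Ir(III).
Group 9 minus oxidation state 3 gives a d⁶ configuration.
The spin state decides the count: a 5d ion has a large Δₒ and is invariably low-spin.
An octahedral low-spin d⁶ ion is t₂g⁶e_g⁰, giving 0 unpaired electrons.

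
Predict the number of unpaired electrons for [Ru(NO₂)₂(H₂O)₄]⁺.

Each nitro (N-bound nitrite) is −1; water is neutral; balancing the +1 overall charge requires Ru(III).
Ru sits in group 8, so the d-electron count is 8 − 3 = 5.
The spin state decides the count: a 4d ion has a large Δₒ and is invariably low-spin.
An octahedral low-spin d⁵ ion is t₂g⁵e_g⁰, giving 1 unpaired electron.

1 unpaired electron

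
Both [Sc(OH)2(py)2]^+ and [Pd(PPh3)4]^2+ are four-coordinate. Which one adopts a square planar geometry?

[Pd(PPh3)4]^2+

For [Sc(OH)2(py)2]^+: Each hydroxide is −1; pyridine is neutral; balancing the +1 overall charge requires Sc(III). Sc sits in group 3, so the d-electron count is 3 − 3 = 0. A d⁰ ion has no crystal-field stabilisation preference between square planar and tetrahedral, so four ligands adopt the sterically favoured tetrahedral geometry. → tetrahedral.
For [Pd(PPh3)4]^2+: Summing ligand charges against the +2 overall charge gives an oxidation state of +2 for palladium. Pd sits in group 10, so the d-electron count is 10 − 2 = 8. A 4d d⁸ ion has a large crystal-field splitting; square planar leaves the high-energy d_{x²−y²} orbital empty and maximises CFSE. → square planar.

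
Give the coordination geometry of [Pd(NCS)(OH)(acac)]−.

Ligand charges: each isothiocyanate is −1; each hydroxide is −1; each acetylacetonate is −1. With an overall charge of −1 the palladium centre must be in the +2 oxidation state.
Pd sits in group 10, so the d-electron count is 10 − 2 = 8.
Counting donor atoms: 1×isothiocyanate (monodentate) → 1 donor; 1×hydroxide (monodentate) → 1 donor; 1×acetylacetonate (bidentate) → 2 donors. Coordination number = 4.
A 4d d⁸ ion has a large crystal-field splitting; square planar leaves the high-energy d_{x²−y²} orbital empty and maximises CFSE.

square planar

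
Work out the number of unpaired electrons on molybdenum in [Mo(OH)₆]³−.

3 unpaired electrons

Summing ligand charges against the −3 overall charge gives an oxidation state of +3 for molybdenum.
Group 6 minus oxidation state 3 gives a d³ configuration.
In an octahedral field the d³ configuration is t₂g³e_g⁰ (only one arrangement possible), giving 3 unpaired electrons.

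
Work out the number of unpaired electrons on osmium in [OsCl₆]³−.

Each chloride is −1; balancing the −3 overall charge requires Os(III).
Os sits in group 8, so the d-electron count is 8 − 3 = 5.
The spin state decides the count: a 5d ion has a large Δₒ and is invariably low-spin.
An octahedral low-spin d⁵ ion is t₂g⁵e_g⁰, giving 1 unpaired electron.

1 unpaired electron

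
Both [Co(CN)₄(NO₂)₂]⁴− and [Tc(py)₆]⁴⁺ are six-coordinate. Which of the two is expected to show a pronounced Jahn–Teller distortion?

[Co(CN)₄(NO₂)₂]⁴−

[Co(CN)₄(NO₂)₂]⁴−: Ligand charges: each cyanide is −1; each nitro (N-bound nitrite) is −1. With an overall charge of −4 the cobalt centre must be in the +2 oxidation state. Group 9 minus oxidation state 2 gives a d⁷ configuration. Cyanide and nitro (N-bound nitrite) are strong-field ligands (high in the spectrochemical series) for a first-row metal, so the complex is low-spin. The t₂g⁶e_g¹ (low-spin) configuration has an unevenly filled e_g set; the Jahn–Teller theorem predicts a tetragonal distortion (typically axial elongation) to lift the degeneracy.
[Tc(py)₆]⁴⁺: Pyridine is neutral; balancing the +4 overall charge requires Tc(IV). Technetium is a group-7 element; Tc(IV) is therefore d³. The d³ configuration leaves the e_g set evenly filled (or empty) — no strong Jahn–Teller driving force.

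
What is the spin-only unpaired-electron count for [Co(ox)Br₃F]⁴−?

3

Summing ligand charges against the −4 overall charge gives an oxidation state of +2 for cobalt.
Co sits in group 9, so the d-electron count is 9 − 2 = 7.
Counting donor atoms: 1×oxalate (bidentate) → 2 donors; 3×bromide (monodentate) → 3 donors; 1×fluoride (monodentate) → 1 donor. Coordination number = 6.
The spin state decides the count: Bromide, fluoride, and oxalate are weak-field ligands for a first-row metal, so the complex is high-spin.
An octahedral high-spin d⁷ ion is t₂g⁵e_g², giving 3 unpaired electrons.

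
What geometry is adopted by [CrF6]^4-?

Summing ligand charges against the −4 overall charge gives an oxidation state of +2 for chromium.
Chromium is a group-6 element; Cr(II) is therefore d⁴.
Coordination number: 6.
Six donors around a single metal centre give an octahedral coordination sphere.

octahedral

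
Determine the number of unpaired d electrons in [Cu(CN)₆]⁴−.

Each cyanide is −1; balancing the −4 overall charge requires Cu(II).
Copper is a group-11 element; Cu(II) is therefore d⁹.
In an octahedral field the d⁹ configuration is t₂g⁶e_g³ (only one arrangement possible), giving 1 unpaired electron.

1 unpaired electron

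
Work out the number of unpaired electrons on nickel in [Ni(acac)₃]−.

2 unpaired electrons

Each acetylacetonate is −1; balancing the −1 overall charge requires Ni(II).
Group 10 minus oxidation state 2 gives a d⁸ configuration.
Counting donor atoms: 3×acetylacetonate (bidentate) → 6 donors. Coordination number = 6.
In an octahedral field the d⁸ configuration is t₂g⁶e_g² (only one arrangement possible), giving 2 unpaired electrons.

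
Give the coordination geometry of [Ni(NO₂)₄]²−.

Ligand charges: each nitro (N-bound nitrite) is −1. With an overall charge of −2 the nickel centre must be in the +2 oxidation state.
Ni sits in group 10, so the d-electron count is 10 − 2 = 8.
With 4 monodentate ligands the coordination number is 4.
Nitro (N-bound nitrite) is a strong-field ligand (high in the spectrochemical series).
A 3d d⁸ ion with strong-field ligands gains enough CFSE to favour square planar over tetrahedral.

square planar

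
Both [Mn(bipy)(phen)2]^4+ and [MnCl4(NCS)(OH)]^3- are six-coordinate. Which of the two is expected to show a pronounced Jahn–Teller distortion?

[Mn(bipy)(phen)2]^4+: Ligand charges: 2,2′-bipyridine is neutral; 1,10-phenanthroline is neutral. With an overall charge of +4 the manganese centre must be in the +4 oxidation state. Group 7 minus oxidation state 4 gives a d³ configuration. The d³ configuration leaves the e_g set evenly filled (or empty) — no strong Jahn–Teller driving force.
[MnCl4(NCS)(OH)]^3-: Ligand charges: each chloride is −1; each isothiocyanate is −1; each hydroxide is −1. With an overall charge of −3 the manganese centre must be in the +3 oxidation state. Group 7 minus oxidation state 3 gives a d⁴ configuration. Chloride, hydroxide, and isothiocyanate are weak-field ligands for a first-row metal, so the complex is high-spin. The t₂g³e_g¹ (high-spin) configuration has an unevenly filled e_g set; the Jahn–Teller theorem predicts a tetragonal distortion (typically axial elongation) to lift the degeneracy.

[MnCl4(NCS)(OH)]^3-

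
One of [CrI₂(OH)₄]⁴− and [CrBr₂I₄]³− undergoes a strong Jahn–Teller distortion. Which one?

[CrI₂(OH)₄]⁴−

[CrI₂(OH)₄]⁴−: Summing ligand charges against the −4 overall charge gives an oxidation state of +2 for chromium. Chromium is a group-6 element; Cr(II) is therefore d⁴. Hydroxide and iodide are weak-field ligands for a first-row metal, so the complex is high-spin. The t₂g³e_g¹ (high-spin) configuration has an unevenly filled e_g set; the Jahn–Teller theorem predicts a tetragonal distortion (typically axial elongation) to lift the degeneracy.
[CrBr₂I₄]³−: Summing ligand charges against the −3 overall charge gives an oxidation state of +3 for chromium. Cr sits in group 6, so the d-electron count is 6 − 3 = 3. The d³ configuration leaves the e_g set evenly filled (or empty) — no strong Jahn–Teller driving force.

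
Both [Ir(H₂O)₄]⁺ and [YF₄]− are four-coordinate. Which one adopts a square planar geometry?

[Ir(H₂O)₄]⁺

For [Ir(H₂O)₄]⁺: Summing ligand charges against the +1 overall charge gives an oxidation state of +1 for iridium. Iridium is a group-9 element; Ir(I) is therefore d⁸. A 5d d⁸ ion has a large crystal-field splitting; square planar leaves the high-energy d_{x²−y²} orbital empty and maximises CFSE. → square planar.
For [YF₄]−: Each fluoride is −1; balancing the −1 overall charge requires Y(III). Group 3 minus oxidation state 3 gives a d⁰ configuration. A d⁰ ion has no crystal-field stabilisation preference between square planar and tetrahedral, so four ligands adopt the sterically favoured tetrahedral geometry. → tetrahedral.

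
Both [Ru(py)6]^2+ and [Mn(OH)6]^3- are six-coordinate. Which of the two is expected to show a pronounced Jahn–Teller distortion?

[Ru(py)6]^2+: Pyridine is neutral; balancing the +2 overall charge requires Ru(II). Ruthenium is a group-8 element; Ru(II) is therefore d⁶. A 4d ion has a large Δₒ and is invariably low-spin. The d⁶ configuration leaves the e_g set evenly filled (or empty) — no strong Jahn–Teller driving force.
[Mn(OH)6]^3-: Each hydroxide is −1; balancing the −3 overall charge requires Mn(III). Group 7 minus oxidation state 3 gives a d⁴ configuration. Hydroxide is a weak-field ligand for a first-row metal, so the complex is high-spin. The t₂g³e_g¹ (high-spin) configuration has an unevenly filled e_g set; the Jahn–Teller theorem predicts a tetragonal distortion (typically axial elongation) to lift the degeneracy.

[Mn(OH)6]^3-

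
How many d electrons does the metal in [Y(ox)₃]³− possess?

d0

Summing ligand charges against the −3 overall charge gives an oxidation state of +3 for yttrium.
Group 3 minus oxidation state 3 gives a d⁰ configuration.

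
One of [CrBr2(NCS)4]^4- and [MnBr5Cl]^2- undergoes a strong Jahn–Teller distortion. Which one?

[CrBr2(NCS)4]^4-: Ligand charges: each bromide is −1; each isothiocyanate is −1. With an overall charge of −4 the chromium centre must be in the +2 oxidation state. Chromium is a group-6 element; Cr(II) is therefore d⁴. Bromide and isothiocyanate are weak-field ligands for a first-row metal, so the complex is high-spin. The t₂g³e_g¹ (high-spin) configuration has an unevenly filled e_g set; the Jahn–Teller theorem predicts a tetragonal distortion (typically axial elongation) to lift the degeneracy.
[MnBr5Cl]^2-: Summing ligand charges against the −2 overall charge gives an oxidation state of +4 for manganese. Group 7 minus oxidation state 4 gives a d³ configuration. The d³ configuration leaves the e_g set evenly filled (or empty) — no strong Jahn–Teller driving force.

[CrBr2(NCS)4]^4-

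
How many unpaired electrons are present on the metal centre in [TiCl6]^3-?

1 unpaired electron

Each chloride is −1; balancing the −3 overall charge requires Ti(III).
Titanium is a group-4 element; Ti(III) is therefore d¹.
In an octahedral field the d¹ configuration is t₂g¹e_g⁰ (only one arrangement possible), giving 1 unpaired electron.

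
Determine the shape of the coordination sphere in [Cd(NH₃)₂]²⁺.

linear

Ammonia is neutral; balancing the +2 overall charge requires Cd(II).
Group 12 minus oxidation state 2 gives a d¹⁰ configuration.
With 2 monodentate ligands the coordination number is 2.
A d¹⁰ ion with only two ligands adopts a linear arrangement (sp hybridisation; no CFSE preference).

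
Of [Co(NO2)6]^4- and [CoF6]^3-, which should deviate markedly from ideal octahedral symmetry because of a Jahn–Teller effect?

[Co(NO2)6]^4-: Each nitro (N-bound nitrite) is −1; balancing the −4 overall charge requires Co(II). Cobalt is a group-9 element; Co(II) is therefore d⁷. Nitro (N-bound nitrite) is a strong-field ligand (high in the spectrochemical series) for a first-row metal, so the complex is low-spin. The t₂g⁶e_g¹ (low-spin) configuration has an unevenly filled e_g set; the Jahn–Teller theorem predicts a tetragonal distortion (typically axial elongation) to lift the degeneracy.
[CoF6]^3-: Summing ligand charges against the −3 overall charge gives an oxidation state of +3 for cobalt. Cobalt is a group-9 element; Co(III) is therefore d⁶. Fluoride is the one ligand weak enough to leave Co(III) high-spin — [CoF₆]³⁻ is the classic exception. The d⁶ configuration leaves the e_g set evenly filled (or empty) — no strong Jahn–Teller driving force.

[Co(NO2)6]^4-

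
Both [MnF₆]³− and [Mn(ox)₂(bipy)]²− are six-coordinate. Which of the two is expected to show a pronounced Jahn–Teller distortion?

[MnF₆]³−: Ligand charges: each fluoride is −1. With an overall charge of −3 the manganese centre must be in the +3 oxidation state. Mn sits in group 7, so the d-electron count is 7 − 3 = 4. Fluoride is a weak-field ligand for a first-row metal, so the complex is high-spin. The t₂g³e_g¹ (high-spin) configuration has an unevenly filled e_g set; the Jahn–Teller theorem predicts a tetragonal distortion (typically axial elongation) to lift the degeneracy.
[Mn(ox)₂(bipy)]²−: Summing ligand charges against the −2 overall charge gives an oxidation state of +2 for manganese. Manganese is a group-7 element; Mn(II) is therefore d⁵. Oxalate is a weak-field ligand for a first-row metal, so the complex is high-spin. The d⁵ configuration leaves the e_g set evenly filled (or empty) — no strong Jahn–Teller driving force.

[MnF₆]³−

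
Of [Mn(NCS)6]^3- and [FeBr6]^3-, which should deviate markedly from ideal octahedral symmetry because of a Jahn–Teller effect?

[Mn(NCS)6]^3-

[Mn(NCS)6]^3-: Summing ligand charges against the −3 overall charge gives an oxidation state of +3 for manganese. Manganese is a group-7 element; Mn(III) is therefore d⁴. Isothiocyanate is a weak-field ligand for a first-row metal, so the complex is high-spin. The t₂g³e_g¹ (high-spin) configuration has an unevenly filled e_g set; the Jahn–Teller theorem predicts a tetragonal distortion (typically axial elongation) to lift the degeneracy.
[FeBr6]^3-: Summing ligand charges against the −3 overall charge gives an oxidation state of +3 for iron. Group 8 minus oxidation state 3 gives a d⁵ configuration. Bromide is a weak-field ligand for a first-row metal, so the complex is high-spin. The d⁵ configuration leaves the e_g set evenly filled (or empty) — no strong Jahn–Teller driving force.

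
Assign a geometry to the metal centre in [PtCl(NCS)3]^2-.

Summing ligand charges against the −2 overall charge gives an oxidation state of +2 for platinum.
Pt sits in group 10, so the d-electron count is 10 − 2 = 8.
Coordination number: 4.
A 5d d⁸ ion has a large crystal-field splitting; square planar leaves the high-energy d_{x²−y²} orbital empty and maximises CFSE.

square planar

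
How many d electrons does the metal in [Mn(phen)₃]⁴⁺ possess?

d³

1,10-phenanthroline is neutral; balancing the +4 overall charge requires Mn(IV).
Mn sits in group 7, so the d-electron count is 7 − 4 = 3.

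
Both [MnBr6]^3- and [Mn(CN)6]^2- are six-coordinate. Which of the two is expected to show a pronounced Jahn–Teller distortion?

[MnBr6]^3-: Each bromide is −1; balancing the −3 overall charge requires Mn(III). Mn sits in group 7, so the d-electron count is 7 − 3 = 4. Bromide is a weak-field ligand for a first-row metal, so the complex is high-spin. The t₂g³e_g¹ (high-spin) configuration has an unevenly filled e_g set; the Jahn–Teller theorem predicts a tetragonal distortion (typically axial elongation) to lift the degeneracy.
[Mn(CN)6]^2-: Each cyanide is −1; balancing the −2 overall charge requires Mn(IV). Manganese is a group-7 element; Mn(IV) is therefore d³. The d³ configuration leaves the e_g set evenly filled (or empty) — no strong Jahn–Teller driving force.

[MnBr6]^3-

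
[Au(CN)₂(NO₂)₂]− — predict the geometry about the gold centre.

square planar

Ligand charges: each cyanide is −1; each nitro (N-bound nitrite) is −1. With an overall charge of −1 the gold centre must be in the +3 oxidation state.
Gold is a group-11 element; Au(III) is therefore d⁸.
Coordination number: 4.
A 5d d⁸ ion has a large crystal-field splitting; square planar leaves the high-energy d_{x²−y²} orbital empty and maximises CFSE.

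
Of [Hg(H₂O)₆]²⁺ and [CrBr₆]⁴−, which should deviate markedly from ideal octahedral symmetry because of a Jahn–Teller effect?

[CrBr₆]⁴−

[Hg(H₂O)₆]²⁺: Water is neutral; balancing the +2 overall charge requires Hg(II). Hg sits in group 12, so the d-electron count is 12 − 2 = 10. The d¹⁰ configuration leaves the e_g set evenly filled (or empty) — no strong Jahn–Teller driving force.
[CrBr₆]⁴−: Summing ligand charges against the −4 overall charge gives an oxidation state of +2 for chromium. Cr sits in group 6, so the d-electron count is 6 − 2 = 4. Bromide is a weak-field ligand for a first-row metal, so the complex is high-spin. The t₂g³e_g¹ (high-spin) configuration has an unevenly filled e_g set; the Jahn–Teller theorem predicts a tetragonal distortion (typically axial elongation) to lift the degeneracy.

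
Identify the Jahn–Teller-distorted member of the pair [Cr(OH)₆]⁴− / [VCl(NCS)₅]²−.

[Cr(OH)₆]⁴−

[Cr(OH)₆]⁴−: Summing ligand charges against the −4 overall charge gives an oxidation state of +2 for chromium. Chromium is a group-6 element; Cr(II) is therefore d⁴. Hydroxide is a weak-field ligand for a first-row metal, so the complex is high-spin. The t₂g³e_g¹ (high-spin) configuration has an unevenly filled e_g set; the Jahn–Teller theorem predicts a tetragonal distortion (typically axial elongation) to lift the degeneracy.
[VCl(NCS)₅]²−: Ligand charges: each chloride is −1; each isothiocyanate is −1. With an overall charge of −2 the vanadium centre must be in the +4 oxidation state. V sits in group 5, so the d-electron count is 5 − 4 = 1. The d¹ configuration leaves the e_g set evenly filled (or empty) — no strong Jahn–Teller driving force.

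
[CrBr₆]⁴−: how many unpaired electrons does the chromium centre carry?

4 unpaired electrons

Ligand charges: each bromide is −1. With an overall charge of −4 the chromium centre must be in the +2 oxidation state.
Chromium is a group-6 element; Cr(II) is therefore d⁴.
The spin state decides the count: Bromide is a weak-field ligand for a first-row metal, so the complex is high-spin.
An octahedral high-spin d⁴ ion is t₂g³e_g¹, giving 4 unpaired electrons.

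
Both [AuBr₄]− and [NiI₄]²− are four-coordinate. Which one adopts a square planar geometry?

[AuBr₄]−

For [AuBr₄]−: Summing ligand charges against the −1 overall charge gives an oxidation state of +3 for gold. Gold is a group-11 element; Au(III) is therefore d⁸. A 5d d⁸ ion has a large crystal-field splitting; square planar leaves the high-energy d_{x²−y²} orbital empty and maximises CFSE. → square planar.
For [NiI₄]²−: Each iodide is −1; balancing the −2 overall charge requires Ni(II). Ni sits in group 10, so the d-electron count is 10 − 2 = 8. Iodide is a weak-field ligand. With weak-field ligands the CFSE gain from square planar is small, so a 3d d⁸ ion takes the sterically preferred tetrahedral geometry. → tetrahedral.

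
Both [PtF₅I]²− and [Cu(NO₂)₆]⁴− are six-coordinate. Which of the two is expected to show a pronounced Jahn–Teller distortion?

[PtF₅I]²−: Each fluoride is −1; each iodide is −1; balancing the −2 overall charge requires Pt(IV). Platinum is a group-10 element; Pt(IV) is therefore d⁶. A 5d ion has a large Δₒ and is invariably low-spin. The d⁶ configuration leaves the e_g set evenly filled (or empty) — no strong Jahn–Teller driving force.
[Cu(NO₂)₆]⁴−: Each nitro (N-bound nitrite) is −1; balancing the −4 overall charge requires Cu(II). Group 11 minus oxidation state 2 gives a d⁹ configuration. The t₂g⁶e_g³ configuration has an unevenly filled e_g set; the Jahn–Teller theorem predicts a tetragonal distortion (typically axial elongation) to lift the degeneracy.

[Cu(NO₂)₆]⁴−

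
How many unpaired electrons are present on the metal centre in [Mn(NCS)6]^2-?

Each isothiocyanate is −1; balancing the −2 overall charge requires Mn(IV).
Group 7 minus oxidation state 4 gives a d³ configuration.
In an octahedral field the d³ configuration is t₂g³e_g⁰ (only one arrangement possible), giving 3 unpaired electrons.

3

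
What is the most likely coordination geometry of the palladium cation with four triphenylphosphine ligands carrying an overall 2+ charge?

Summing ligand charges against the +2 overall charge gives an oxidation state of +2 for palladium.
Palladium is a group-10 element; Pd(II) is therefore d⁸.
With 4 monodentate ligands the coordination number is 4.
A 4d d⁸ ion has a large crystal-field splitting; square planar leaves the high-energy d_{x²−y²} orbital empty and maximises CFSE.

square planar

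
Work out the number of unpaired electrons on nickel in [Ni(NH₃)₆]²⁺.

2

Ligand charges: ammonia is neutral. With an overall charge of +2 the nickel centre must be in the +2 oxidation state.
Group 10 minus oxidation state 2 gives a d⁸ configuration.
In an octahedral field the d⁸ configuration is t₂g⁶e_g² (only one arrangement possible), giving 2 unpaired electrons.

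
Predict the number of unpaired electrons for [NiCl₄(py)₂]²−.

Ligand charges: each chloride is −1; pyridine is neutral. With an overall charge of −2 the nickel centre must be in the +2 oxidation state.
Ni sits in group 10, so the d-electron count is 10 − 2 = 8.
In an octahedral field the d⁸ configuration is t₂g⁶e_g² (only one arrangement possible), giving 2 unpaired electrons.

2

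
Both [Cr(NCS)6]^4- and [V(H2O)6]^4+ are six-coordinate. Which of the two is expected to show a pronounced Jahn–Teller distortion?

[Cr(NCS)6]^4-: Summing ligand charges against the −4 overall charge gives an oxidation state of +2 for chromium. Cr sits in group 6, so the d-electron count is 6 − 2 = 4. Isothiocyanate is a weak-field ligand for a first-row metal, so the complex is high-spin. The t₂g³e_g¹ (high-spin) configuration has an unevenly filled e_g set; the Jahn–Teller theorem predicts a tetragonal distortion (typically axial elongation) to lift the degeneracy.
[V(H2O)6]^4+: Ligand charges: water is neutral. With an overall charge of +4 the vanadium centre must be in the +4 oxidation state. Vanadium is a group-5 element; V(IV) is therefore d¹. The d¹ configuration leaves the e_g set evenly filled (or empty) — no strong Jahn–Teller driving force.

[Cr(NCS)6]^4-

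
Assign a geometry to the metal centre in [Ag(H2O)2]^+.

linear

Summing ligand charges against the +1 overall charge gives an oxidation state of +1 for silver.
Ag sits in group 11, so the d-electron count is 11 − 1 = 10.
Coordination number: 2.
A d¹⁰ ion with only two ligands adopts a linear arrangement (sp hybridisation; no CFSE preference).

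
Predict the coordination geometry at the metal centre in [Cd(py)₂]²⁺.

Pyridine is neutral; balancing the +2 overall charge requires Cd(II).
Group 12 minus oxidation state 2 gives a d¹⁰ configuration.
Coordination number: 2.
A d¹⁰ ion with only two ligands adopts a linear arrangement (sp hybridisation; no CFSE preference).

linear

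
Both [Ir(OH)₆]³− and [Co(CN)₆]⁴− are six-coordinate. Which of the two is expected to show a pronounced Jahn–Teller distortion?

[Co(CN)₆]⁴−

[Ir(OH)₆]³−: Each hydroxide is −1; balancing the −3 overall charge requires Ir(III). Ir sits in group 9, so the d-electron count is 9 − 3 = 6. A 5d ion has a large Δₒ and is invariably low-spin. The d⁶ configuration leaves the e_g set evenly filled (or empty) — no strong Jahn–Teller driving force.
[Co(CN)₆]⁴−: Ligand charges: each cyanide is −1. With an overall charge of −4 the cobalt centre must be in the +2 oxidation state. Group 9 minus oxidation state 2 gives a d⁷ configuration. Cyanide is a strong-field ligand (high in the spectrochemical series) for a first-row metal, so the complex is low-spin. The t₂g⁶e_g¹ (low-spin) configuration has an unevenly filled e_g set; the Jahn–Teller theorem predicts a tetragonal distortion (typically axial elongation) to lift the degeneracy.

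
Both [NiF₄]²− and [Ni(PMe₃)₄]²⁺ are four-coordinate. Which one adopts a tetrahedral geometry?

For [NiF₄]²−: Each fluoride is −1; balancing the −2 overall charge requires Ni(II). Ni sits in group 10, so the d-electron count is 10 − 2 = 8. Fluoride is a weak-field ligand. With weak-field ligands the CFSE gain from square planar is small, so a 3d d⁸ ion takes the sterically preferred tetrahedral geometry. → tetrahedral.
For [Ni(PMe₃)₄]²⁺: Trimethylphosphine is neutral; balancing the +2 overall charge requires Ni(II). Group 10 minus oxidation state 2 gives a d⁸ configuration. Trimethylphosphine is a strong-field ligand (high in the spectrochemical series). A 3d d⁸ ion with strong-field ligands gains enough CFSE to favour square planar over tetrahedral. → square planar.

[NiF₄]²−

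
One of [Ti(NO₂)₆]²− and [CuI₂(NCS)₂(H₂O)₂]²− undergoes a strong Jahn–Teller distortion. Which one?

[Ti(NO₂)₆]²−: Each nitro (N-bound nitrite) is −1; balancing the −2 overall charge requires Ti(IV). Ti sits in group 4, so the d-electron count is 4 − 4 = 0. The d⁰ configuration leaves the e_g set evenly filled (or empty) — no strong Jahn–Teller driving force.
[CuI₂(NCS)₂(H₂O)₂]²−: Ligand charges: each iodide is −1; each isothiocyanate is −1; water is neutral. With an overall charge of −2 the copper centre must be in the +2 oxidation state. Copper is a group-11 element; Cu(II) is therefore d⁹. The t₂g⁶e_g³ configuration has an unevenly filled e_g set; the Jahn–Teller theorem predicts a tetragonal distortion (typically axial elongation) to lift the degeneracy.

[CuI₂(NCS)₂(H₂O)₂]²−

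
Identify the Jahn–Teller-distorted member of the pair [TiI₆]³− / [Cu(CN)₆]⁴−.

[TiI₆]³−: Each iodide is −1; balancing the −3 overall charge requires Ti(III). Titanium is a group-4 element; Ti(III) is therefore d¹. The d¹ configuration leaves the e_g set evenly filled (or empty) — no strong Jahn–Teller driving force.
[Cu(CN)₆]⁴−: Ligand charges: each cyanide is −1. With an overall charge of −4 the copper centre must be in the +2 oxidation state. Cu sits in group 11, so the d-electron count is 11 − 2 = 9. The t₂g⁶e_g³ configuration has an unevenly filled e_g set; the Jahn–Teller theorem predicts a tetragonal distortion (typically axial elongation) to lift the degeneracy.

[Cu(CN)₆]⁴−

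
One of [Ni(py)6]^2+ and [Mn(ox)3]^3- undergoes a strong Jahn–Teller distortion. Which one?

[Mn(ox)3]^3-

[Ni(py)6]^2+: Ligand charges: pyridine is neutral. With an overall charge of +2 the nickel centre must be in the +2 oxidation state. Group 10 minus oxidation state 2 gives a d⁸ configuration. The d⁸ configuration leaves the e_g set evenly filled (or empty) — no strong Jahn–Teller driving force.
[Mn(ox)3]^3-: Ligand charges: each oxalate is −2. With an overall charge of −3 the manganese centre must be in the +3 oxidation state. Manganese is a group-7 element; Mn(III) is therefore d⁴. Oxalate is a weak-field ligand for a first-row metal, so the complex is high-spin. The t₂g³e_g¹ (high-spin) configuration has an unevenly filled e_g set; the Jahn–Teller theorem predicts a tetragonal distortion (typically axial elongation) to lift the degeneracy.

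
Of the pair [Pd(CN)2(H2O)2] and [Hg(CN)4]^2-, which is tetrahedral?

[Hg(CN)4]^2-

For [Pd(CN)2(H2O)2]: Summing ligand charges against the 0 overall charge gives an oxidation state of +2 for palladium. Pd sits in group 10, so the d-electron count is 10 − 2 = 8. A 4d d⁸ ion has a large crystal-field splitting; square planar leaves the high-energy d_{x²−y²} orbital empty and maximises CFSE. → square planar.
For [Hg(CN)4]^2-: Ligand charges: each cyanide is −1. With an overall charge of −2 the mercury centre must be in the +2 oxidation state. Mercury is a group-12 element; Hg(II) is therefore d¹⁰. A d¹⁰ ion has no crystal-field stabilisation preference between square planar and tetrahedral, so four ligands adopt the sterically favoured tetrahedral geometry. → tetrahedral.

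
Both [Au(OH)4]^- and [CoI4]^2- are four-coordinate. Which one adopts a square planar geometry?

[Au(OH)4]^-

For [Au(OH)4]^-: Ligand charges: each hydroxide is −1. With an overall charge of −1 the gold centre must be in the +3 oxidation state. Group 11 minus oxidation state 3 gives a d⁸ configuration. A 5d d⁸ ion has a large crystal-field splitting; square planar leaves the high-energy d_{x²−y²} orbital empty and maximises CFSE. → square planar.
For [CoI4]^2-: Each iodide is −1; balancing the −2 overall charge requires Co(II). Group 9 minus oxidation state 2 gives a d⁷ configuration. For a high-spin 3d d⁷ ion with weak-field ligands the small Δₜ gives little square-planar CFSE advantage, so four ligands adopt the sterically favoured tetrahedral geometry. → tetrahedral.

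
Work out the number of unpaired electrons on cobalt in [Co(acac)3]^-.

3 unpaired electrons

Each acetylacetonate is −1; balancing the −1 overall charge requires Co(II).
Co sits in group 9, so the d-electron count is 9 − 2 = 7.
Counting donor atoms: 3×acetylacetonate (bidentate) → 6 donors. Coordination number = 6.
The spin state decides the count: Acetylacetonate is a weak-field ligand for a first-row metal, so the complex is high-spin.
An octahedral high-spin d⁷ ion is t₂g⁵e_g², giving 3 unpaired electrons.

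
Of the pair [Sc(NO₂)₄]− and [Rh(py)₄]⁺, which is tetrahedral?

For [Sc(NO₂)₄]−: Summing ligand charges against the −1 overall charge gives an oxidation state of +3 for scandium. Group 3 minus oxidation state 3 gives a d⁰ configuration. A d⁰ ion has no crystal-field stabilisation preference between square planar and tetrahedral, so four ligands adopt the sterically favoured tetrahedral geometry. → tetrahedral.
For [Rh(py)₄]⁺: Summing ligand charges against the +1 overall charge gives an oxidation state of +1 for rhodium. Rh sits in group 9, so the d-electron count is 9 − 1 = 8. A 4d d⁸ ion has a large crystal-field splitting; square planar leaves the high-energy d_{x²−y²} orbital empty and maximises CFSE. → square planar.

[Sc(NO₂)₄]−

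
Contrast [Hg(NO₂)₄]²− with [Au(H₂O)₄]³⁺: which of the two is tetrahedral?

For [Hg(NO₂)₄]²−: Summing ligand charges against the −2 overall charge gives an oxidation state of +2 for mercury. Mercury is a group-12 element; Hg(II) is therefore d¹⁰. A d¹⁰ ion has no crystal-field stabilisation preference between square planar and tetrahedral, so four ligands adopt the sterically favoured tetrahedral geometry. → tetrahedral.
For [Au(H₂O)₄]³⁺: Summing ligand charges against the +3 overall charge gives an oxidation state of +3 for gold. Group 11 minus oxidation state 3 gives a d⁸ configuration. A 5d d⁸ ion has a large crystal-field splitting; square planar leaves the high-energy d_{x²−y²} orbital empty and maximises CFSE. → square planar.

[Hg(NO₂)₄]²−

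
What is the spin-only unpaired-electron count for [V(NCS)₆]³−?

Each isothiocyanate is −1; balancing the −3 overall charge requires V(III).
V sits in group 5, so the d-electron count is 5 − 3 = 2.
In an octahedral field the d² configuration is t₂g²e_g⁰ (only one arrangement possible), giving 2 unpaired electrons.

2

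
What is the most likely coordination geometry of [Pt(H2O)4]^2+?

Ligand charges: water is neutral. With an overall charge of +2 the platinum centre must be in the +2 oxidation state.
Pt sits in group 10, so the d-electron count is 10 − 2 = 8.
With 4 monodentate ligands the coordination number is 4.
A 5d d⁸ ion has a large crystal-field splitting; square planar leaves the high-energy d_{x²−y²} orbital empty and maximises CFSE.

square planar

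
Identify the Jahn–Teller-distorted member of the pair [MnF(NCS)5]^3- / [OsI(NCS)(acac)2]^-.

[MnF(NCS)5]^3-: Ligand charges: each fluoride is −1; each isothiocyanate is −1. With an overall charge of −3 the manganese centre must be in the +3 oxidation state. Mn sits in group 7, so the d-electron count is 7 − 3 = 4. Fluoride and isothiocyanate are weak-field ligands for a first-row metal, so the complex is high-spin. The t₂g³e_g¹ (high-spin) configuration has an unevenly filled e_g set; the Jahn–Teller theorem predicts a tetragonal distortion (typically axial elongation) to lift the degeneracy.
[OsI(NCS)(acac)2]^-: Each iodide is −1; each isothiocyanate is −1; each acetylacetonate is −1; balancing the −1 overall charge requires Os(III). Os sits in group 8, so the d-electron count is 8 − 3 = 5. A 5d ion has a large Δₒ and is invariably low-spin. The d⁵ configuration leaves the e_g set evenly filled (or empty) — no strong Jahn–Teller driving force.

[MnF(NCS)5]^3-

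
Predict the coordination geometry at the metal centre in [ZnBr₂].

linear

Summing ligand charges against the 0 overall charge gives an oxidation state of +2 for zinc.
Zn sits in group 12, so the d-electron count is 12 − 2 = 10.
Coordination number: 2.
A d¹⁰ ion with only two ligands adopts a linear arrangement (sp hybridisation; no CFSE preference).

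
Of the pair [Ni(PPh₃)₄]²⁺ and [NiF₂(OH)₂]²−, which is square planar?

For [Ni(PPh₃)₄]²⁺: Summing ligand charges against the +2 overall charge gives an oxidation state of +2 for nickel. Ni sits in group 10, so the d-electron count is 10 − 2 = 8. Triphenylphosphine is a strong-field ligand (high in the spectrochemical series). A 3d d⁸ ion with strong-field ligands gains enough CFSE to favour square planar over tetrahedral. → square planar.
For [NiF₂(OH)₂]²−: Each fluoride is −1; each hydroxide is −1; balancing the −2 overall charge requires Ni(II). Ni sits in group 10, so the d-electron count is 10 − 2 = 8. Fluoride and hydroxide are weak-field ligands. With weak-field ligands the CFSE gain from square planar is small, so a 3d d⁸ ion takes the sterically preferred tetrahedral geometry. → tetrahedral.

[Ni(PPh₃)₄]²⁺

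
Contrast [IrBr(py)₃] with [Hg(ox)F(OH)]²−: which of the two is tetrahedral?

[Hg(ox)F(OH)]²−

For [IrBr(py)₃]: Ligand charges: each bromide is −1; pyridine is neutral. With an overall charge of 0 the iridium centre must be in the +1 oxidation state. Group 9 minus oxidation state 1 gives a d⁸ configuration. A 5d d⁸ ion has a large crystal-field splitting; square planar leaves the high-energy d_{x²−y²} orbital empty and maximises CFSE. → square planar.
For [Hg(ox)F(OH)]²−: Each oxalate is −2; each fluoride is −1; each hydroxide is −1; balancing the −2 overall charge requires Hg(II). Hg sits in group 12, so the d-electron count is 12 − 2 = 10. A d¹⁰ ion has no crystal-field stabilisation preference between square planar and tetrahedral, so four ligands adopt the sterically favoured tetrahedral geometry. → tetrahedral.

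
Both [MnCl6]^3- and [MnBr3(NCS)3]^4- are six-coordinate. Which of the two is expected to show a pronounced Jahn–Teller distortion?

[MnCl6]^3-

[MnCl6]^3-: Each chloride is −1; balancing the −3 overall charge requires Mn(III). Group 7 minus oxidation state 3 gives a d⁴ configuration. Chloride is a weak-field ligand for a first-row metal, so the complex is high-spin. The t₂g³e_g¹ (high-spin) configuration has an unevenly filled e_g set; the Jahn–Teller theorem predicts a tetragonal distortion (typically axial elongation) to lift the degeneracy.
[MnBr3(NCS)3]^4-: Each bromide is −1; each isothiocyanate is −1; balancing the −4 overall charge requires Mn(II). Manganese is a group-7 element; Mn(II) is therefore d⁵. Bromide and isothiocyanate are weak-field ligands for a first-row metal, so the complex is high-spin. The d⁵ configuration leaves the e_g set evenly filled (or empty) — no strong Jahn–Teller driving force.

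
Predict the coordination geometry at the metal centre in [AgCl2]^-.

linear

Ligand charges: each chloride is −1. With an overall charge of −1 the silver centre must be in the +1 oxidation state.
Group 11 minus oxidation state 1 gives a d¹⁰ configuration.
With 2 monodentate ligands the coordination number is 2.
A d¹⁰ ion with only two ligands adopts a linear arrangement (sp hybridisation; no CFSE preference).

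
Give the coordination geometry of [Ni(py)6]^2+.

octahedral

Ligand charges: pyridine is neutral. With an overall charge of +2 the nickel centre must be in the +2 oxidation state.
Ni sits in group 10, so the d-electron count is 10 − 2 = 8.
Coordination number: 6.
Six donors around a single metal centre give an octahedral coordination sphere.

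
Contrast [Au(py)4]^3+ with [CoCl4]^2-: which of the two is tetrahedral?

[CoCl4]^2-

For [Au(py)4]^3+: Pyridine is neutral; balancing the +3 overall charge requires Au(III). Gold is a group-11 element; Au(III) is therefore d⁸. A 5d d⁸ ion has a large crystal-field splitting; square planar leaves the high-energy d_{x²−y²} orbital empty and maximises CFSE. → square planar.
For [CoCl4]^2-: Summing ligand charges against the −2 overall charge gives an oxidation state of +2 for cobalt. Group 9 minus oxidation state 2 gives a d⁷ configuration. For a high-spin 3d d⁷ ion with weak-field ligands the small Δₜ gives little square-planar CFSE advantage, so four ligands adopt the sterically favoured tetrahedral geometry. → tetrahedral.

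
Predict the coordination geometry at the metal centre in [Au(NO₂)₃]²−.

Summing ligand charges against the −2 overall charge gives an oxidation state of +1 for gold.
Au sits in group 11, so the d-electron count is 11 − 1 = 10.
Coordination number: 3.
Three ligands around a d¹⁰ centre minimise repulsion in a trigonal-planar arrangement.

trigonal planar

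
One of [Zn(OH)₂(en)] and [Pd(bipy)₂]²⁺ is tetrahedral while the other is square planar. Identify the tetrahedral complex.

For [Zn(OH)₂(en)]: Each hydroxide is −1; ethylenediamine is neutral; balancing the 0 overall charge requires Zn(II). Zinc is a group-12 element; Zn(II) is therefore d¹⁰. A d¹⁰ ion has no crystal-field stabilisation preference between square planar and tetrahedral, so four ligands adopt the sterically favoured tetrahedral geometry. → tetrahedral.
For [Pd(bipy)₂]²⁺: Summing ligand charges against the +2 overall charge gives an oxidation state of +2 for palladium. Palladium is a group-10 element; Pd(II) is therefore d⁸. A 4d d⁸ ion has a large crystal-field splitting; square planar leaves the high-energy d_{x²−y²} orbital empty and maximises CFSE. → square planar.

[Zn(OH)₂(en)]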